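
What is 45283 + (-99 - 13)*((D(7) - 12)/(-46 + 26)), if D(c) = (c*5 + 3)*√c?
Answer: 226079/5 + 1064*√7/5 ≈ 45779.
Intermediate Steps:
D(c) = √c*(3 + 5*c) (D(c) = (5*c + 3)*√c = (3 + 5*c)*√c = √c*(3 + 5*c))
45283 + (-99 - 13)*((D(7) - 12)/(-46 + 26)) = 45283 + (-99 - 13)*((√7*(3 + 5*7) - 12)/(-46 + 26)) = 45283 - 112*(√7*(3 + 35) - 12)/(-20) = 45283 - 112*(√7*38 - 12)*(-1)/20 = 45283 - 112*(38*√7 - 12)*(-1)/20 = 45283 - 112*(-12 + 38*√7)*(-1)/20 = 45283 - 112*(⅗ - 19*√7/10) = 45283 + (-336/5 + 1064*√7/5) = 226079/5 + 1064*√7/5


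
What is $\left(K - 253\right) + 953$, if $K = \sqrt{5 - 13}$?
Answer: $700 + 2 i \sqrt{2} \approx 700.0 + 2.8284 i$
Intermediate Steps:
$K = 2 i \sqrt{2}$ ($K = \sqrt{-8} = 2 i \sqrt{2} \approx 2.8284 i$)
$\left(K - 253\right) + 953 = \left(2 i \sqrt{2} - 253\right) + 953 = \left(-253 + 2 i \sqrt{2}\right) + 953 = 700 + 2 i \sqrt{2}$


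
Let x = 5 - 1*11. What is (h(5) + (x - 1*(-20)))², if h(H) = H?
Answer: 361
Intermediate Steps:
x = -6 (x = 5 - 11 = -6)
(h(5) + (x - 1*(-20)))² = (5 + (-6 - 1*(-20)))² = (5 + (-6 + 20))² = (5 + 14)² = 19² = 361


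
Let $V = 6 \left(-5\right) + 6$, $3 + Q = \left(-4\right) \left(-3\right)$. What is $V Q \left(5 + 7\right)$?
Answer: $-2592$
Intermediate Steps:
$Q = 9$ ($Q = -3 - -12 = -3 + 12 = 9$)
$V = -24$ ($V = -30 + 6 = -24$)
$V Q \left(5 + 7\right) = \left(-24\right) 9 \left(5 + 7\right) = \left(-216\right) 12 = -2592$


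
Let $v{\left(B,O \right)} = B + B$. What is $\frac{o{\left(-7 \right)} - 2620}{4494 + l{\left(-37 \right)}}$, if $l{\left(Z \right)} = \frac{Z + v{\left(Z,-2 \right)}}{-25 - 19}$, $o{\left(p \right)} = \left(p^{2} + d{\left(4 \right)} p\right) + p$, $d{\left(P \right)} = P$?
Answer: $- \frac{114664}{197847} \approx -0.57956$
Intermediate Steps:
$v{\left(B,O \right)} = 2 B$
$o{\left(p \right)} = p^{2} + 5 p$ ($o{\left(p \right)} = \left(p^{2} + 4 p\right) + p = p^{2} + 5 p$)
$l{\left(Z \right)} = - \frac{3 Z}{44}$ ($l{\left(Z \right)} = \frac{Z + 2 Z}{-25 - 19} = \frac{3 Z}{-44} = 3 Z \left(- \frac{1}{44}\right) = - \frac{3 Z}{44}$)
$\frac{o{\left(-7 \right)} - 2620}{4494 + l{\left(-37 \right)}} = \frac{- 7 \left(5 - 7\right) - 2620}{4494 - - \frac{111}{44}} = \frac{\left(-7\right) \left(-2\right) - 2620}{4494 + \frac{111}{44}} = \frac{14 - 2620}{\frac{197847}{44}} = \left(-2606\right) \frac{44}{197847} = - \frac{114664}{197847}$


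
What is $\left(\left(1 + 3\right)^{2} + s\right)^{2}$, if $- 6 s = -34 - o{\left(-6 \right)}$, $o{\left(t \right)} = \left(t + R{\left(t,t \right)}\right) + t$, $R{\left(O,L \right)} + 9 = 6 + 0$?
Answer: $\frac{13225}{36} \approx 367.36$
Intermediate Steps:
$R{\left(O,L \right)} = -3$ ($R{\left(O,L \right)} = -9 + \left(6 + 0\right) = -9 + 6 = -3$)
$o{\left(t \right)} = -3 + 2 t$ ($o{\left(t \right)} = \left(t - 3\right) + t = \left(-3 + t\right) + t = -3 + 2 t$)
$s = \frac{19}{6}$ ($s = - \frac{-34 - \left(-3 + 2 \left(-6\right)\right)}{6} = - \frac{-34 - \left(-3 - 12\right)}{6} = - \frac{-34 - -15}{6} = - \frac{-34 + 15}{6} = \left(- \frac{1}{6}\right) \left(-19\right) = \frac{19}{6} \approx 3.1667$)
$\left(\left(1 + 3\right)^{2} + s\right)^{2} = \left(\left(1 + 3\right)^{2} + \frac{19}{6}\right)^{2} = \left(4^{2} + \frac{19}{6}\right)^{2} = \left(16 + \frac{19}{6}\right)^{2} = \left(\frac{115}{6}\right)^{2} = \frac{13225}{36}$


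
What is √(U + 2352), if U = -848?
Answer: 4*√94 ≈ 38.781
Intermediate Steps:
√(U + 2352) = √(-848 + 2352) = √1504 = 4*√94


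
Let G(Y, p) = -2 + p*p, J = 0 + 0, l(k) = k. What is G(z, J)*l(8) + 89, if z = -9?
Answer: 73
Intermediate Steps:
J = 0
G(Y, p) = -2 + p²
G(z, J)*l(8) + 89 = (-2 + 0²)*8 + 89 = (-2 + 0)*8 + 89 = -2*8 + 89 = -16 + 89 = 73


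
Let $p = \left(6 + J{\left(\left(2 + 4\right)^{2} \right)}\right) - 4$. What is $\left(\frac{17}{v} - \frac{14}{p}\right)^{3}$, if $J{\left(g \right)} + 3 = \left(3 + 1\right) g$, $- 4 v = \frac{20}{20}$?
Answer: $- \frac{923441335272}{2924207} \approx -3.1579 \cdot 10^{5}$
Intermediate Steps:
$v = - \frac{1}{4}$ ($v = - \frac{20 \cdot \frac{1}{20}}{4} = \left(- \frac{1}{4}\right) 1 = - \frac{1}{4} \approx -0.25$)
$J{\left(g \right)} = -3 + 4 g$ ($J{\left(g \right)} = -3 + \left(3 + 1\right) g = -3 + 4 g$)
$p = 143$ ($p = \left(6 - \left(3 - 4 \left(2 + 4\right)^{2}\right)\right) - 4 = \left(6 - \left(3 - 4 \cdot 6^{2}\right)\right) - 4 = \left(6 + \left(-3 + 4 \cdot 36\right)\right) - 4 = \left(6 + \left(-3 + 144\right)\right) - 4 = \left(6 + 141\right) - 4 = 147 - 4 = 143$)
$\left(\frac{17}{v} - \frac{14}{p}\right)^{3} = \left(\frac{17}{- \frac{1}{4}} - \frac{14}{143}\right)^{3} = \left(17 \left(-4\right) - \frac{14}{143}\right)^{3} = \left(-68 - \frac{14}{143}\right)^{3} = \left(- \frac{9738}{143}\right)^{3} = - \frac{923441335272}{2924207}$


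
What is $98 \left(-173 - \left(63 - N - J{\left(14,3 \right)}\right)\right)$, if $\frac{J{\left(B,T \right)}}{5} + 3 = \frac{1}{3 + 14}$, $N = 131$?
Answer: $- \frac{199430}{17} \approx -11731.0$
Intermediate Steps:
$J{\left(B,T \right)} = - \frac{250}{17}$ ($J{\left(B,T \right)} = -15 + \frac{5}{3 + 14} = -15 + \frac{5}{17} = - \frac{250}{17}$)
$98 \left(-173 - \left(63 - N - J{\left(14,3 \right)}\right)\right) = 98 \left(-173 + \left(\left(131 - \frac{250}{17}\right) - 63\right)\right) = 98 \left(-173 + \left(\frac{1977}{17} - 63\right)\right) = 98 \left(-173 + \frac{906}{17}\right) = 98 \left(- \frac{2035}{17}\right) = - \frac{199430}{17}$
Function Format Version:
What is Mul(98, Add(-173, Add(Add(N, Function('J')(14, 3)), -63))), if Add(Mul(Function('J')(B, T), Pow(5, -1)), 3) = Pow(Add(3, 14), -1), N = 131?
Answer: Rational(-199430, 17) ≈ -11731.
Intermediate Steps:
Function('J')(B, T) = Rational(-250, 17) (Function('J')(B, T) = Add(-15, Mul(5, Pow(Add(3, 14), -1))) = Add(-15, Mul(5, Pow(17, -1))) = Add(-15, Mul(5, Rational(1, 17))) = Add(-15, Rational(5, 17)) = Rational(-250, 17))
Mul(98, Add(-173, Add(Add(N, Function('J')(14, 3)), -63))) = Mul(98, Add(-173, Add(Add(131, Rational(-250, 17)), -63))) = Mul(98, Add(-173, Add(Rational(1977, 17), -63))) = Mul(98, Add(-173, Rational(906, 17))) = Mul(98, Rational(-2035, 17)) = Rational(-199430, 17)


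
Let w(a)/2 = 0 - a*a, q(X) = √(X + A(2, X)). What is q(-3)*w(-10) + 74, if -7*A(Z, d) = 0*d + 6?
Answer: 74 - 600*I*√21/7 ≈ 74.0 - 392.79*I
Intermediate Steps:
A(Z, d) = -6/7 (A(Z, d) = -(0*d + 6)/7 = -(0 + 6)/7 = -⅐*6 = -6/7)
q(X) = √(-6/7 + X) (q(X) = √(X - 6/7) = √(-6/7 + X))
w(a) = -2*a² (w(a) = 2*(0 - a*a) = 2*(0 - a²) = 2*(-a²) = -2*a²)
q(-3)*w(-10) + 74 = (√(-42 + 49*(-3))/7)*(-2*(-10)²) + 74 = (√(-42 - 147)/7)*(-2*100) + 74 = (√(-189)/7)*(-200) + 74 = ((3*I*√21)/7)*(-200) + 74 = (3*I*√21/7)*(-200) + 74 = -600*I*√21/7 + 74 = 74 - 600*I*√21/7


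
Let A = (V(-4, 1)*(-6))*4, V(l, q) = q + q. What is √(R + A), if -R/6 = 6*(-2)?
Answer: 2*√6 ≈ 4.8990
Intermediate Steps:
V(l, q) = 2*q
A = -48 (A = ((2*1)*(-6))*4 = (2*(-6))*4 = -12*4 = -48)
R = 72 (R = -36*(-2) = -6*(-12) = 72)
√(R + A) = √(72 - 48) = √24 = 2*√6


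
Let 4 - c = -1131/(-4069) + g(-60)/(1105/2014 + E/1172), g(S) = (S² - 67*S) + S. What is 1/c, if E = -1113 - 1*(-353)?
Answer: 3686827/279283034647 ≈ 1.3201e-5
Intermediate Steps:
E = -760 (E = -1113 + 353 = -760)
g(S) = S² - 66*S
c = 279283034647/3686827 (c = 4 - (-1131/(-4069) + (-60*(-66 - 60))/(1105/2014 - 760/1172)) = 4 - (-1131*(-1/4069) + (-60*(-126))/(1105*(1/2014) - 760*1/1172)) = 4 - (87/313 + 7560/(1105/2014 - 190/293)) = 4 - (87/313 + 7560/(-58895/590102)) = 4 - (87/313 + 7560*(-590102/58895)) = 4 - (87/313 - 892234224/11779) = 4 - 1*(-279268287339/3686827) = 4 + 279268287339/3686827 = 279283034647/3686827 ≈ 75752.)
1/c = 1/(279283034647/3686827) = 3686827/279283034647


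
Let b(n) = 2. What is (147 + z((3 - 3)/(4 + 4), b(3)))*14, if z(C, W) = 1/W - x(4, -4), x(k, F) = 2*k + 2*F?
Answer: 2065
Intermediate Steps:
x(k, F) = 2*F + 2*k
z(C, W) = 1/W (z(C, W) = 1/W - (2*(-4) + 2*4) = 1/W - (-8 + 8) = 1/W - 1*0 = 1/W + 0 = 1/W)
(147 + z((3 - 3)/(4 + 4), b(3)))*14 = (147 + 1/2)*14 = (295/2)*14 = 2065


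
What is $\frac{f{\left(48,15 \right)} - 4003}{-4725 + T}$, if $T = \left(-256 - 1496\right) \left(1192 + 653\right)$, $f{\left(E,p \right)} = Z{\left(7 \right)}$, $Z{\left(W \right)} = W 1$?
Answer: $\frac{148}{119895} \approx 0.0012344$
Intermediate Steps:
$Z{\left(W \right)} = W$
$f{\left(E,p \right)} = 7$
$T = -3232440$ ($T = \left(-1752\right) 1845 = -3232440$)
$\frac{f{\left(48,15 \right)} - 4003}{-4725 + T} = \frac{7 - 4003}{-4725 - 3232440} = - \frac{3996}{-3237165} = \left(-3996\right) \left(- \frac{1}{3237165}\right) = \frac{148}{119895}$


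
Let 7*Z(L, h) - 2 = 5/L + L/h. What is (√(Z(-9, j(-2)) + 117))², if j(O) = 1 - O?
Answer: 1051/9 ≈ 116.78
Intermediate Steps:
Z(L, h) = 2/7 + 5/(7*L) + L/(7*h) (Z(L, h) = 2/7 + (5/L + L/h)/7 = 2/7 + (5/(7*L) + L/(7*h)) = 2/7 + 5/(7*L) + L/(7*h))
(√(Z(-9, j(-2)) + 117))² = (√((2/7 + (5/7)/(-9) + (⅐)*(-9)/(1 - 1*(-2))) + 117))² = (√((2/7 + (5/7)*(-⅑) + (⅐)*(-9)/(1 + 2)) + 117))² = (√((2/7 - 5/63 + (⅐)*(-9)/3) + 117))² = (√((2/7 - 5/63 + (⅐)*(-9)*(⅓)) + 117))² = (√((2/7 - 5/63 - 3/7) + 117))² = (√(-2/9 + 117))² = (√(1051/9))² = (√1051/3)² = 1051/9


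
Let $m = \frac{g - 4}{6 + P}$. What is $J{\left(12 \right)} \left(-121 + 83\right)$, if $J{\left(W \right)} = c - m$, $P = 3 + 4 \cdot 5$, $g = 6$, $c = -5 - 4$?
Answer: $\frac{9994}{29} \approx 344.62$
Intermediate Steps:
$c = -9$
$P = 23$ ($P = 3 + 20 = 23$)
$m = \frac{2}{29}$ ($m = \frac{6 - 4}{6 + 23} = \frac{2}{29} \approx 0.068966$)
$J{\left(W \right)} = - \frac{263}{29}$ ($J{\left(W \right)} = -9 - \frac{2}{29} = - \frac{263}{29}$)
$J{\left(12 \right)} \left(-121 + 83\right) = - \frac{263 \left(-121 + 83\right)}{29} = \left(- \frac{263}{29}\right) \left(-38\right) = \frac{9994}{29}$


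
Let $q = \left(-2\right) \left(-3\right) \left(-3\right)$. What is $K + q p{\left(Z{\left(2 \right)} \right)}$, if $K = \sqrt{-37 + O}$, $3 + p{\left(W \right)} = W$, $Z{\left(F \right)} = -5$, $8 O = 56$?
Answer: $144 + i \sqrt{30} \approx 144.0 + 5.4772 i$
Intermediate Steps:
$O = 7$ ($O = \frac{1}{8} \cdot 56 = 7$)
$p{\left(W \right)} = -3 + W$
$q = -18$ ($q = 6 \left(-3\right) = -18$)
$K = i \sqrt{30}$ ($K = \sqrt{-37 + 7} = \sqrt{-30} = i \sqrt{30} \approx 5.4772 i$)
$K + q p{\left(Z{\left(2 \right)} \right)} = i \sqrt{30} - 18 \left(-3 - 5\right) = i \sqrt{30} - -144 = i \sqrt{30} + 144 = 144 + i \sqrt{30}$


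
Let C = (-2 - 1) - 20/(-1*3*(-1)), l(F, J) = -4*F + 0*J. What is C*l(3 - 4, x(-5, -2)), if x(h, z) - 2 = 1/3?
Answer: -116/3 ≈ -38.667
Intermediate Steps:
x(h, z) = 7/3 (x(h, z) = 2 + 1/3 = 2 + ⅓ = 7/3)
l(F, J) = -4*F (l(F, J) = -4*F + 0 = -4*F)
C = -29/3 (C = -3 - 20/((-3*(-1))) = -3 - 20/3 = -29/3 ≈ -9.6667)
C*l(3 - 4, x(-5, -2)) = -(-116)*(3 - 4)/3 = -(-116)*(-1)/3 = -29/3*4 = -116/3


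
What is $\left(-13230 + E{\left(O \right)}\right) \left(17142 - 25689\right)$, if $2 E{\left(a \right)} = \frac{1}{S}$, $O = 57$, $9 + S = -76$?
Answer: $\frac{19223066247}{170} \approx 1.1308 \cdot 10^{8}$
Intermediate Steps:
$S = -85$ ($S = -9 - 76 = -85$)
$E{\left(a \right)} = - \frac{1}{170}$ ($E{\left(a \right)} = \frac{1}{2 \left(-85\right)} = \frac{1}{2} \left(- \frac{1}{85}\right) = - \frac{1}{170}$)
$\left(-13230 + E{\left(O \right)}\right) \left(17142 - 25689\right) = \left(-13230 - \frac{1}{170}\right) \left(17142 - 25689\right) = \left(- \frac{2249101}{170}\right) \left(-8547\right) = \frac{19223066247}{170}$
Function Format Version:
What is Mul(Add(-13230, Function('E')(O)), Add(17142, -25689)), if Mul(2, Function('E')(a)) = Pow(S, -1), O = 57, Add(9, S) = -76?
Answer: Rational(19223066247, 170) ≈ 1.1308e+8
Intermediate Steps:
S = -85 (S = Add(-9, -76) = -85)
Function('E')(a) = Rational(-1, 170) (Function('E')(a) = Mul(Rational(1, 2), Pow(-85, -1)) = Mul(Rational(1, 2), Rational(-1, 85)) = Rational(-1, 170))
Mul(Add(-13230, Function('E')(O)), Add(17142, -25689)) = Mul(Add(-13230, Rational(-1, 170)), Add(17142, -25689)) = Mul(Rational(-2249101, 170), -8547) = Rational(19223066247, 170)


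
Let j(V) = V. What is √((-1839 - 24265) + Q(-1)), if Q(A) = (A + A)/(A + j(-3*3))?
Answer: I*√652595/5 ≈ 161.57*I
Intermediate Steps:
Q(A) = 2*A/(-9 + A) (Q(A) = (A + A)/(A - 3*3) = (2*A)/(A - 9) = (2*A)/(-9 + A) = 2*A/(-9 + A))
√((-1839 - 24265) + Q(-1)) = √((-1839 - 24265) + 2*(-1)/(-9 - 1)) = √(-26104 + 2*(-1)/(-10)) = √(-26104 + 2*(-1)*(-⅒)) = √(-26104 + ⅕) = √(-130519/5) = I*√652595/5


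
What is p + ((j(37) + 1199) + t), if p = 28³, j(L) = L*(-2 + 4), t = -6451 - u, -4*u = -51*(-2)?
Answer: 33599/2 ≈ 16800.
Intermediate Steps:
u = -51/2 (u = -(-51)*(-2)/4 = -¼*102 = -51/2 ≈ -25.500)
t = -12851/2 (t = -6451 - 1*(-51/2) = -6451 + 51/2 = -12851/2 ≈ -6425.5)
j(L) = 2*L (j(L) = L*2 = 2*L)
p = 21952
p + ((j(37) + 1199) + t) = 21952 + ((2*37 + 1199) - 12851/2) = 21952 + ((74 + 1199) - 12851/2) = 21952 + (1273 - 12851/2) = 21952 - 10305/2 = 33599/2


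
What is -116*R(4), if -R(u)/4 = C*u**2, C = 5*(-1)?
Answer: -37120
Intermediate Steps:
C = -5
R(u) = 20*u**2 (R(u) = -(-20)*u**2 = 20*u**2)
-116*R(4) = -2320*4**2 = -2320*16 = -116*320 = -37120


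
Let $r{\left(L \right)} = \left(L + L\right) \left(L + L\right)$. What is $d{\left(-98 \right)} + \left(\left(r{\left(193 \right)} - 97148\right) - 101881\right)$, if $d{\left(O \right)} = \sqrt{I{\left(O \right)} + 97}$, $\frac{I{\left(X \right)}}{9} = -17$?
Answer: $-50033 + 2 i \sqrt{14} \approx -50033.0 + 7.4833 i$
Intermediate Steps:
$I{\left(X \right)} = -153$ ($I{\left(X \right)} = 9 \left(-17\right) = -153$)
$r{\left(L \right)} = 4 L^{2}$ ($r{\left(L \right)} = 2 L 2 L = 4 L^{2}$)
$d{\left(O \right)} = 2 i \sqrt{14}$ ($d{\left(O \right)} = \sqrt{-153 + 97} = \sqrt{-56} = 2 i \sqrt{14}$)
$d{\left(-98 \right)} + \left(\left(r{\left(193 \right)} - 97148\right) - 101881\right) = 2 i \sqrt{14} - \left(199029 - 148996\right) = 2 i \sqrt{14} + \left(\left(4 \cdot 37249 - 97148\right) - 101881\right) = 2 i \sqrt{14} + \left(\left(148996 - 97148\right) - 101881\right) = 2 i \sqrt{14} + \left(51848 - 101881\right) = 2 i \sqrt{14} - 50033 = -50033 + 2 i \sqrt{14}$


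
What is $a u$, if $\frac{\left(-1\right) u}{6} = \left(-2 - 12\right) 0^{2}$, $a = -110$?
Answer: $0$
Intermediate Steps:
$u = 0$ ($u = - 6 \left(-2 - 12\right) 0^{2} = - 6 \left(\left(-14\right) 0\right) = \left(-6\right) 0 = 0$)
$a u = \left(-110\right) 0 = 0$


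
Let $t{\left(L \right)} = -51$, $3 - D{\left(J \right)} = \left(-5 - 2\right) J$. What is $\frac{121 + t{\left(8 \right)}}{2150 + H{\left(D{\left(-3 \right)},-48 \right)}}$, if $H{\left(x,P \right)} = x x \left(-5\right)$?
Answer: $\frac{7}{53} \approx 0.13208$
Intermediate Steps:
$D{\left(J \right)} = 3 + 7 J$ ($D{\left(J \right)} = 3 - \left(-5 - 2\right) J = 3 - - 7 J = 3 + 7 J$)
$H{\left(x,P \right)} = - 5 x^{2}$ ($H{\left(x,P \right)} = x^{2} \left(-5\right) = - 5 x^{2}$)
$\frac{121 + t{\left(8 \right)}}{2150 + H{\left(D{\left(-3 \right)},-48 \right)}} = \frac{121 - 51}{2150 - 5 \left(3 + 7 \left(-3\right)\right)^{2}} = \frac{70}{2150 - 5 \left(3 - 21\right)^{2}} = \frac{70}{2150 - 5 \left(-18\right)^{2}} = \frac{70}{2150 - 1620} = \frac{70}{530} = 70 \cdot \frac{1}{530} = \frac{7}{53}$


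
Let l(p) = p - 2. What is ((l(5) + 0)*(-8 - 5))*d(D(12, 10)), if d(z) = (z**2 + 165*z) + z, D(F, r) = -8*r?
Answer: 268320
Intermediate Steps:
l(p) = -2 + p
d(z) = z**2 + 166*z
((l(5) + 0)*(-8 - 5))*d(D(12, 10)) = (((-2 + 5) + 0)*(-8 - 5))*((-8*10)*(166 - 8*10)) = ((3 + 0)*(-13))*(-80*(166 - 80)) = (3*(-13))*(-80*86) = -39*(-6880) = 268320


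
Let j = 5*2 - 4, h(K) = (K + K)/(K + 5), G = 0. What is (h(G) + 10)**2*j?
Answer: 600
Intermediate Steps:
h(K) = 2*K/(5 + K) (h(K) = (2*K)/(5 + K) = 2*K/(5 + K))
j = 6 (j = 10 - 4 = 6)
(h(G) + 10)**2*j = (2*0/(5 + 0) + 10)**2*6 = (2*0/5 + 10)**2*6 = (2*0*(1/5) + 10)**2*6 = (0 + 10)**2*6 = 10**2*6 = 100*6 = 600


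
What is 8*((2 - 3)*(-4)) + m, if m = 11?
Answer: 43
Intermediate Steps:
8*((2 - 3)*(-4)) + m = 8*((2 - 3)*(-4)) + 11 = 8*(-1*(-4)) + 11 = 8*4 + 11 = 32 + 11 = 43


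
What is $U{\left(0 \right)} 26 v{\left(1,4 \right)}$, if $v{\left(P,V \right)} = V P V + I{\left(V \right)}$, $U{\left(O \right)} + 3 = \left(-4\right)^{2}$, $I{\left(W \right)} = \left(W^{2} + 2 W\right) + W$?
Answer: $14872$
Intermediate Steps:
$I{\left(W \right)} = W^{2} + 3 W$
$U{\left(O \right)} = 13$ ($U{\left(O \right)} = -3 + \left(-4\right)^{2} = -3 + 16 = 13$)
$v{\left(P,V \right)} = P V^{2} + V \left(3 + V\right)$ ($v{\left(P,V \right)} = V P V + V \left(3 + V\right) = P V V + V \left(3 + V\right) = P V^{2} + V \left(3 + V\right)$)
$U{\left(0 \right)} 26 v{\left(1,4 \right)} = 13 \cdot 26 \cdot 4 \left(3 + 4 + 1 \cdot 4\right) = 338 \cdot 4 \left(3 + 4 + 4\right) = 338 \cdot 4 \cdot 11 = 338 \cdot 44 = 14872$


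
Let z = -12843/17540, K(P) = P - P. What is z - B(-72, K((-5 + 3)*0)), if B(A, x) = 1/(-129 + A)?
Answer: -2563903/3525540 ≈ -0.72724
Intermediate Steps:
K(P) = 0
z = -12843/17540 (z = -12843*1/17540 = -12843/17540 ≈ -0.73221)
z - B(-72, K((-5 + 3)*0)) = -12843/17540 - 1/(-129 - 72) = -12843/17540 - 1/(-201) = -12843/17540 - 1*(-1/201) = -12843/17540 + 1/201 = -2563903/3525540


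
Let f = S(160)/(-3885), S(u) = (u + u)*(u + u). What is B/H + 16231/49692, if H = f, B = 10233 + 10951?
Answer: -3193735621/3975360 ≈ -803.38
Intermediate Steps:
B = 21184
S(u) = 4*u² (S(u) = (2*u)*(2*u) = 4*u²)
f = -20480/777 (f = (4*160²)/(-3885) = (4*25600)*(-1/3885) = 102400*(-1/3885) = -20480/777 ≈ -26.358)
H = -20480/777 ≈ -26.358
B/H + 16231/49692 = 21184/(-20480/777) + 16231/49692 = 21184*(-777/20480) + 16231*(1/49692) = -257187/320 + 16231/49692 = -3193735621/3975360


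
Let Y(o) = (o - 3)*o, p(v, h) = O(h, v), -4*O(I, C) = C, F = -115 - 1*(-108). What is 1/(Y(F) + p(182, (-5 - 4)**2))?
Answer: 2/49 ≈ 0.040816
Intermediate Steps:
F = -7 (F = -115 + 108 = -7)
O(I, C) = -C/4
p(v, h) = -v/4
Y(o) = o*(-3 + o) (Y(o) = (-3 + o)*o = o*(-3 + o))
1/(Y(F) + p(182, (-5 - 4)**2)) = 1/(-7*(-3 - 7) - 1/4*182) = 1/(-7*(-10) - 91/2) = 1/(70 - 91/2) = 1/(49/2) = 2/49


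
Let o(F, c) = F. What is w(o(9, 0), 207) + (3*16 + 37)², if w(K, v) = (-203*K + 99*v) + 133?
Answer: 26024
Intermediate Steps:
w(K, v) = 133 - 203*K + 99*v
w(o(9, 0), 207) + (3*16 + 37)² = (133 - 203*9 + 99*207) + (3*16 + 37)² = (133 - 1827 + 20493) + (48 + 37)² = 18799 + 85² = 18799 + 7225 = 26024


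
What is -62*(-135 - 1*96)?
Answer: 14322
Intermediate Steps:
-62*(-135 - 1*96) = -62*(-135 - 96) = -62*(-231) = 14322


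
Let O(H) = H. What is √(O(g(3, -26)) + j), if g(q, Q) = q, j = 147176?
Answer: √147179 ≈ 383.64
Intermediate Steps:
√(O(g(3, -26)) + j) = √(3 + 147176) = √147179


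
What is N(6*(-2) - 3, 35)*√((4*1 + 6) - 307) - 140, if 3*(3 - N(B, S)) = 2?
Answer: -140 + 7*I*√33 ≈ -140.0 + 40.212*I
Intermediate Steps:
N(B, S) = 7/3 (N(B, S) = 3 - ⅓*2 = 3 - ⅔ = 7/3)
N(6*(-2) - 3, 35)*√((4*1 + 6) - 307) - 140 = 7*√((4*1 + 6) - 307)/3 - 140 = 7*√((4 + 6) - 307)/3 - 140 = 7*√(10 - 307)/3 - 140 = 7*√(-297)/3 - 140 = 7*(3*I*√33)/3 - 140 = 7*I*√33 - 140 = -140 + 7*I*√33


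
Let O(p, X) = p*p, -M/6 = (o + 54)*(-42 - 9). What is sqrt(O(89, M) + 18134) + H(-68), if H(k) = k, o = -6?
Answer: -68 + 3*sqrt(2895) ≈ 93.416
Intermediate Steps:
M = 14688 (M = -6*(-6 + 54)*(-42 - 9) = -288*(-51) = -6*(-2448) = 14688)
O(p, X) = p**2
sqrt(O(89, M) + 18134) + H(-68) = sqrt(89**2 + 18134) - 68 = sqrt(7921 + 18134) - 68 = sqrt(26055) - 68 = 3*sqrt(2895) - 68 = -68 + 3*sqrt(2895)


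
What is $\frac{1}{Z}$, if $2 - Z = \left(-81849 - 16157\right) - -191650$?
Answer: $- \frac{1}{93642} \approx -1.0679 \cdot 10^{-5}$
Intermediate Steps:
$Z = -93642$ ($Z = 2 - \left(\left(-81849 - 16157\right) - -191650\right) = 2 - \left(\left(-81849 - 16157\right) + 191650\right) = 2 - \left(-98006 + 191650\right) = 2 - 93644 = -93642$)
$\frac{1}{Z} = \frac{1}{-93642} = - \frac{1}{93642}$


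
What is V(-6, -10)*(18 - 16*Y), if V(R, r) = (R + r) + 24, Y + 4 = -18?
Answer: 2960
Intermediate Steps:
Y = -22 (Y = -4 - 18 = -22)
V(R, r) = 24 + R + r
V(-6, -10)*(18 - 16*Y) = (24 - 6 - 10)*(18 - 16*(-22)) = 8*(18 + 352) = 8*370 = 2960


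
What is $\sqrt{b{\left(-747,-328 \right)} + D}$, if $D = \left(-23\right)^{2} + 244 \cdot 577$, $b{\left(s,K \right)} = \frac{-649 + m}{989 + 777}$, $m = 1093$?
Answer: $\frac{\sqrt{110183506439}}{883} \approx 375.92$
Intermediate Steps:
$b{\left(s,K \right)} = \frac{222}{883}$ ($b{\left(s,K \right)} = \frac{-649 + 1093}{989 + 777} = \frac{444}{1766} = 444 \cdot \frac{1}{1766} = \frac{222}{883}$)
$D = 141317$ ($D = 529 + 140788 = 141317$)
$\sqrt{b{\left(-747,-328 \right)} + D} = \sqrt{\frac{222}{883} + 141317} = \sqrt{\frac{124783133}{883}} = \frac{\sqrt{110183506439}}{883}$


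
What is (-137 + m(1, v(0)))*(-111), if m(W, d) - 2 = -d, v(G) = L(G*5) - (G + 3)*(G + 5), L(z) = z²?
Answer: 13320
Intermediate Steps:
v(G) = 25*G² - (3 + G)*(5 + G) (v(G) = (G*5)² - (G + 3)*(G + 5) = (5*G)² - (3 + G)*(5 + G) = 25*G² - (3 + G)*(5 + G))
m(W, d) = 2 - d
(-137 + m(1, v(0)))*(-111) = (-137 + (2 - (-15 - 8*0 + 24*0²)))*(-111) = (-137 + (2 - (-15 + 0 + 24*0)))*(-111) = (-137 + (2 - (-15 + 0 + 0)))*(-111) = (-137 + (2 - 1*(-15)))*(-111) = (-137 + (2 + 15))*(-111) = (-137 + 17)*(-111) = -120*(-111) = 13320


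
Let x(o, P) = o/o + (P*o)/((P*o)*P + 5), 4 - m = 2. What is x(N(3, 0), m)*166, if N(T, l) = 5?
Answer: 1162/5 ≈ 232.40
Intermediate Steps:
m = 2 (m = 4 - 1*2 = 4 - 2 = 2)
x(o, P) = 1 + P*o/(5 + o*P**2) (x(o, P) = 1 + (P*o)/(o*P**2 + 5) = 1 + (P*o)/(5 + o*P**2) = 1 + P*o/(5 + o*P**2))
x(N(3, 0), m)*166 = ((5 + 2*5 + 5*2**2)/(5 + 5*2**2))*166 = ((5 + 10 + 5*4)/(5 + 5*4))*166 = ((5 + 10 + 20)/(5 + 20))*166 = (35/25)*166 = ((1/25)*35)*166 = (7/5)*166 = 1162/5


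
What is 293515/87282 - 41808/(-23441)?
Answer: 10529370971/2045977362 ≈ 5.1464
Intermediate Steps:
293515/87282 - 41808/(-23441) = 293515*(1/87282) - 41808*(-1/23441) = 293515/87282 + 41808/23441 = 10529370971/2045977362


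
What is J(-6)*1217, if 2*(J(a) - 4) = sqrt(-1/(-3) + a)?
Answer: 4868 + 1217*I*sqrt(51)/6 ≈ 4868.0 + 1448.5*I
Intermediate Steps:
J(a) = 4 + sqrt(1/3 + a)/2 (J(a) = 4 + sqrt(-1/(-3) + a)/2 = 4 + sqrt(-1*(-1/3) + a)/2 = 4 + sqrt(1/3 + a)/2)
J(-6)*1217 = (4 + sqrt(3 + 9*(-6))/6)*1217 = (4 + sqrt(3 - 54)/6)*1217 = (4 + sqrt(-51)/6)*1217 = (4 + (I*sqrt(51))/6)*1217 = (4 + I*sqrt(51)/6)*1217 = 4868 + 1217*I*sqrt(51)/6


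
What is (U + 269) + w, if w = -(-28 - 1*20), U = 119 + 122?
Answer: 558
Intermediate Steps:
U = 241
w = 48 (w = -(-28 - 20) = -1*(-48) = 48)
(U + 269) + w = (241 + 269) + 48 = 510 + 48 = 558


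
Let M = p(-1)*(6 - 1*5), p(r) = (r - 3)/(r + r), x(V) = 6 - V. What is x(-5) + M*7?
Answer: 25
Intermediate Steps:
p(r) = (-3 + r)/(2*r) (p(r) = (-3 + r)/((2*r)) = (-3 + r)*(1/(2*r)) = (-3 + r)/(2*r))
M = 2 (M = ((½)*(-3 - 1)/(-1))*(6 - 1*5) = ((½)*(-1)*(-4))*(6 - 5) = 2*1 = 2)
x(-5) + M*7 = (6 - 1*(-5)) + 2*7 = (6 + 5) + 14 = 11 + 14 = 25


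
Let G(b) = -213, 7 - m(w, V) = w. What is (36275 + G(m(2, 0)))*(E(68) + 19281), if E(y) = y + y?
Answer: 700215854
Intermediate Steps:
m(w, V) = 7 - w
E(y) = 2*y
(36275 + G(m(2, 0)))*(E(68) + 19281) = (36275 - 213)*(2*68 + 19281) = 36062*(136 + 19281) = 36062*19417 = 700215854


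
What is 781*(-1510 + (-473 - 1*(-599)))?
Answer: -1080904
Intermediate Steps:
781*(-1510 + (-473 - 1*(-599))) = 781*(-1510 + (-473 + 599)) = 781*(-1510 + 126) = 781*(-1384) = -1080904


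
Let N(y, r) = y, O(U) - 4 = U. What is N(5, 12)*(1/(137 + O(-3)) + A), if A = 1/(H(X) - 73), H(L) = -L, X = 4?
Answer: -305/10626 ≈ -0.028703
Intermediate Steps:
O(U) = 4 + U
A = -1/77 (A = 1/(-1*4 - 73) = 1/(-4 - 73) = 1/(-77) = -1/77 ≈ -0.012987)
N(5, 12)*(1/(137 + O(-3)) + A) = 5*(1/(137 + (4 - 3)) - 1/77) = 5*(1/(137 + 1) - 1/77) = 5*(1/138 - 1/77) = 5*(-61/10626) = -305/10626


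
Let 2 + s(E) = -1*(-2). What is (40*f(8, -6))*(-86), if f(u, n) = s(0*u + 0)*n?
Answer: 0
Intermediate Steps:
s(E) = 0 (s(E) = -2 - 1*(-2) = -2 + 2 = 0)
f(u, n) = 0 (f(u, n) = 0*n = 0)
(40*f(8, -6))*(-86) = (40*0)*(-86) = 0*(-86) = 0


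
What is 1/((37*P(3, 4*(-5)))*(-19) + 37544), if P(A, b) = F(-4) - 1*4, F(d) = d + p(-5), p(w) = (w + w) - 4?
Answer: 1/53010 ≈ 1.8864e-5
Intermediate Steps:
p(w) = -4 + 2*w (p(w) = 2*w - 4 = -4 + 2*w)
F(d) = -14 + d (F(d) = d + (-4 + 2*(-5)) = d + (-4 - 10) = d - 14 = -14 + d)
P(A, b) = -22 (P(A, b) = (-14 - 4) - 1*4 = -18 - 4 = -22)
1/((37*P(3, 4*(-5)))*(-19) + 37544) = 1/((37*(-22))*(-19) + 37544) = 1/(-814*(-19) + 37544) = 1/(15466 + 37544) = 1/53010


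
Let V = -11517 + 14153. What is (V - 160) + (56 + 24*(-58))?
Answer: 1140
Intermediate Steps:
V = 2636
(V - 160) + (56 + 24*(-58)) = (2636 - 160) + (56 + 24*(-58)) = 2476 + (56 - 1392) = 2476 - 1336 = 1140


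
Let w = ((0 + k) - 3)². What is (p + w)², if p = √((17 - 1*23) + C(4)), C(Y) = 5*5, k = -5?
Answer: (64 + √19)² ≈ 4672.9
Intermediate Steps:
C(Y) = 25
p = √19 (p = √((17 - 1*23) + 25) = √((17 - 23) + 25) = √(-6 + 25) = √19 ≈ 4.3589)
w = 64 (w = ((0 - 5) - 3)² = (-5 - 3)² = (-8)² = 64)
(p + w)² = (√19 + 64)² = (64 + √19)²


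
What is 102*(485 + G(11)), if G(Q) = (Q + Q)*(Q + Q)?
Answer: 98838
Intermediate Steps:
G(Q) = 4*Q**2 (G(Q) = (2*Q)*(2*Q) = 4*Q**2)
102*(485 + G(11)) = 102*(485 + 4*11**2) = 102*(485 + 4*121) = 102*(485 + 484) = 102*969 = 98838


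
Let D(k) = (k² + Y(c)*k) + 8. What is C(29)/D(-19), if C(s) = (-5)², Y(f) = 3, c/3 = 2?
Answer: 25/312 ≈ 0.080128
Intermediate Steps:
c = 6 (c = 3*2 = 6)
D(k) = 8 + k² + 3*k (D(k) = (k² + 3*k) + 8 = 8 + k² + 3*k)
C(s) = 25
C(29)/D(-19) = 25/(8 + (-19)² + 3*(-19)) = 25/(8 + 361 - 57) = 25/312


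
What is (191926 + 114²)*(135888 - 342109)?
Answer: -42259219762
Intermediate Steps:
(191926 + 114²)*(135888 - 342109) = (191926 + 12996)*(-206221) = 204922*(-206221) = -42259219762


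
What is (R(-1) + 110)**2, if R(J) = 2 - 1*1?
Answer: 12321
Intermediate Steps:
R(J) = 1 (R(J) = 2 - 1 = 1)
(R(-1) + 110)**2 = (1 + 110)**2 = 111**2 = 12321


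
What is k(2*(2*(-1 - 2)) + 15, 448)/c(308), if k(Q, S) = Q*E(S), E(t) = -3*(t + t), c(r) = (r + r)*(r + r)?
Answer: -18/847 ≈ -0.021251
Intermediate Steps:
c(r) = 4*r² (c(r) = (2*r)*(2*r) = 4*r²)
E(t) = -6*t
k(Q, S) = -6*Q*S (k(Q, S) = Q*(-6*S) = -6*Q*S)
k(2*(2*(-1 - 2)) + 15, 448)/c(308) = (-6*(2*(2*(-1 - 2)) + 15)*448)/((4*308²)) = (-6*(2*(2*(-3)) + 15)*448)/((4*94864)) = -6*(2*(-6) + 15)*448/379456 = -6*(-12 + 15)*448*(1/379456) = -6*3*448*(1/379456) = -8064*1/379456 = -18/847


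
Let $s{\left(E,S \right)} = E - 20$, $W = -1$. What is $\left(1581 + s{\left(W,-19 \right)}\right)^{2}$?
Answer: $2433600$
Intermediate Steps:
$s{\left(E,S \right)} = -20 + E$ ($s{\left(E,S \right)} = E - 20 = -20 + E$)
$\left(1581 + s{\left(W,-19 \right)}\right)^{2} = \left(1581 - 21\right)^{2} = 1560^{2} = 2433600$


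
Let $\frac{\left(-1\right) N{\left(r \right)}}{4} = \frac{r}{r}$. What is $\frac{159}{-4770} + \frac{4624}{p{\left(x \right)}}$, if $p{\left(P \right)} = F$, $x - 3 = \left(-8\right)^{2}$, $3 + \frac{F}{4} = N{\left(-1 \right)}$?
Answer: $- \frac{34687}{210} \approx -165.18$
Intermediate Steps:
$N{\left(r \right)} = -4$ ($N{\left(r \right)} = - 4 \frac{r}{r} = \left(-4\right) 1 = -4$)
$F = -28$ ($F = -12 + 4 \left(-4\right) = -12 - 16 = -28$)
$x = 67$ ($x = 3 + \left(-8\right)^{2} = 3 + 64 = 67$)
$p{\left(P \right)} = -28$
$\frac{159}{-4770} + \frac{4624}{p{\left(x \right)}} = \frac{159}{-4770} + \frac{4624}{-28} = 159 \left(- \frac{1}{4770}\right) + 4624 \left(- \frac{1}{28}\right) = - \frac{1}{30} - \frac{1156}{7} = - \frac{34687}{210}$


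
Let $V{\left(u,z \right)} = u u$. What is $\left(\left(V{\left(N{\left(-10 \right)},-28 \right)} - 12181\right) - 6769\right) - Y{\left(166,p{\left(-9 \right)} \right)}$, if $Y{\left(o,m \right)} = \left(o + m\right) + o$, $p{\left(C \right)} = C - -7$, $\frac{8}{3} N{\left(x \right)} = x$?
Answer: $- \frac{308255}{16} \approx -19266.0$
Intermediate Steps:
$N{\left(x \right)} = \frac{3 x}{8}$
$p{\left(C \right)} = 7 + C$ ($p{\left(C \right)} = C + 7 = 7 + C$)
$V{\left(u,z \right)} = u^{2}$
$Y{\left(o,m \right)} = m + 2 o$ ($Y{\left(o,m \right)} = \left(m + o\right) + o = m + 2 o$)
$\left(\left(V{\left(N{\left(-10 \right)},-28 \right)} - 12181\right) - 6769\right) - Y{\left(166,p{\left(-9 \right)} \right)} = \left(\left(\left(\frac{3}{8} \left(-10\right)\right)^{2} - 12181\right) - 6769\right) - \left(\left(7 - 9\right) + 2 \cdot 166\right) = \left(\left(\left(- \frac{15}{4}\right)^{2} - 12181\right) - 6769\right) - \left(-2 + 332\right) = \left(\left(\frac{225}{16} - 12181\right) - 6769\right) - 330 = \left(- \frac{194671}{16} - 6769\right) - 330 = - \frac{302975}{16} - 330 = - \frac{308255}{16}$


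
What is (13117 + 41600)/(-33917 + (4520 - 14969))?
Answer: -54717/44366 ≈ -1.2333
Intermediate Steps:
(13117 + 41600)/(-33917 + (4520 - 14969)) = 54717/(-33917 - 10449) = 54717/(-44366) = 54717*(-1/44366) = -54717/44366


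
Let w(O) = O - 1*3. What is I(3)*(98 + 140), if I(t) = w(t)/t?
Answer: 0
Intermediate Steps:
w(O) = -3 + O (w(O) = O - 3 = -3 + O)
I(t) = (-3 + t)/t
I(3)*(98 + 140) = ((-3 + 3)/3)*(98 + 140) = ((1/3)*0)*238 = 0*238 = 0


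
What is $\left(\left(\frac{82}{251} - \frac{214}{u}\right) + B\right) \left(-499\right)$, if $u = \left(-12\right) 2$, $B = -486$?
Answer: $\frac{716559509}{3012} \approx 2.379 \cdot 10^{5}$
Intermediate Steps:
$u = -24$
$\left(\left(\frac{82}{251} - \frac{214}{u}\right) + B\right) \left(-499\right) = \left(\left(\frac{82}{251} - \frac{214}{-24}\right) - 486\right) \left(-499\right) = \left(\left(82 \cdot \frac{1}{251} - - \frac{107}{12}\right) - 486\right) \left(-499\right) = \left(\left(\frac{82}{251} + \frac{107}{12}\right) - 486\right) \left(-499\right) = \left(\frac{27841}{3012} - 486\right) \left(-499\right) = \left(- \frac{1435991}{3012}\right) \left(-499\right) = \frac{716559509}{3012}$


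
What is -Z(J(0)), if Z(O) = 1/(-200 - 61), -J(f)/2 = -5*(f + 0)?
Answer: 1/261 ≈ 0.0038314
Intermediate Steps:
J(f) = 10*f (J(f) = -(-10)*(f + 0) = -(-10)*f = 10*f)
Z(O) = -1/261 (Z(O) = 1/(-261) = -1/261)
-Z(J(0)) = -1*(-1/261) = 1/261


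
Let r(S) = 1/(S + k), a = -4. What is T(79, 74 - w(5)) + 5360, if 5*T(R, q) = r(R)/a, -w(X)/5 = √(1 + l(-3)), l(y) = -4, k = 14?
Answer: 9969599/1860 ≈ 5360.0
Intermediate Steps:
w(X) = -5*I*√3 (w(X) = -5*√(1 - 4) = -5*I*√3)
r(S) = 1/(14 + S) (r(S) = 1/(S + 14) = 1/(14 + S))
T(R, q) = -1/(20*(14 + R)) (T(R, q) = (1/((14 + R)*(-4)))/5 = (-¼/(14 + R))/5 = (-1/(4*(14 + R)))/5 = -1/(20*(14 + R)))
T(79, 74 - w(5)) + 5360 = -1/(280 + 20*79) + 5360 = -1/(280 + 1580) + 5360 = -1/1860 + 5360 = 9969599/1860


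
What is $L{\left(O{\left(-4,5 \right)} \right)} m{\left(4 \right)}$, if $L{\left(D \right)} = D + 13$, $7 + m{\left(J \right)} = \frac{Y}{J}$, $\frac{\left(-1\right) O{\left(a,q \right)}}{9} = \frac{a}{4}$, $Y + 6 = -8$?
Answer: $-231$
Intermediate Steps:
$Y = -14$ ($Y = -6 - 8 = -14$)
$O{\left(a,q \right)} = - \frac{9 a}{4}$ ($O{\left(a,q \right)} = - 9 \frac{a}{4} = - \frac{9 a}{4}$)
$m{\left(J \right)} = -7 - \frac{14}{J}$
$L{\left(D \right)} = 13 + D$
$L{\left(O{\left(-4,5 \right)} \right)} m{\left(4 \right)} = \left(13 - -9\right) \left(-7 - \frac{14}{4}\right) = \left(13 + 9\right) \left(-7 - \frac{7}{2}\right) = 22 \left(-7 - \frac{7}{2}\right) = 22 \left(- \frac{21}{2}\right) = -231$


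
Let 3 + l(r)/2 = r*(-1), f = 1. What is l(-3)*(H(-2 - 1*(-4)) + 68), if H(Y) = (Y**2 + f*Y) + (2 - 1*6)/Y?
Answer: 0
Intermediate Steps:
l(r) = -6 - 2*r (l(r) = -6 + 2*(r*(-1)) = -6 + 2*(-r) = -6 - 2*r)
H(Y) = Y + Y**2 - 4/Y (H(Y) = (Y**2 + 1*Y) + (2 - 1*6)/Y = (Y**2 + Y) + (2 - 6)/Y = (Y + Y**2) - 4/Y = Y + Y**2 - 4/Y)
l(-3)*(H(-2 - 1*(-4)) + 68) = (-6 - 2*(-3))*(((-2 - 1*(-4)) + (-2 - 1*(-4))**2 - 4/(-2 - 1*(-4))) + 68) = (-6 + 6)*(((-2 + 4) + (-2 + 4)**2 - 4/(-2 + 4)) + 68) = 0*((2 + 2**2 - 4/2) + 68) = 0*((2 + 4 - 4*1/2) + 68) = 0*((2 + 4 - 2) + 68) = 0*(4 + 68) = 0*72 = 0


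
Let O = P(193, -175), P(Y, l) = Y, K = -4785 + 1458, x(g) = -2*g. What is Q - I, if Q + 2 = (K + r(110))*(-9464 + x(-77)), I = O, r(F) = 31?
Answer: 30685565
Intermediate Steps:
K = -3327
O = 193
I = 193
Q = 30685758 (Q = -2 + (-3327 + 31)*(-9464 - 2*(-77)) = -2 - 3296*(-9464 + 154) = -2 - 3296*(-9310) = -2 + 30685760 = 30685758)
Q - I = 30685758 - 1*193 = 30685758 - 193 = 30685565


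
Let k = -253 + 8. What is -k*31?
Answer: 7595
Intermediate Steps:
k = -245
-k*31 = -1*(-245)*31 = 245*31 = 7595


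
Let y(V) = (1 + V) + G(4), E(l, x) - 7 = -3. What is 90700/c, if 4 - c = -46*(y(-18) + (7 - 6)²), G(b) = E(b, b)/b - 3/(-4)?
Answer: -181400/1303 ≈ -139.22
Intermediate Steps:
E(l, x) = 4 (E(l, x) = 7 - 3 = 4)
G(b) = ¾ + 4/b (G(b) = 4/b - 3/(-4) = 4/b - 3*(-¼) = 4/b + ¾ = ¾ + 4/b)
y(V) = 11/4 + V (y(V) = (1 + V) + (¾ + 4/4) = (1 + V) + (¾ + 4*(¼)) = (1 + V) + (¾ + 1) = (1 + V) + 7/4 = 11/4 + V)
c = -1303/2 (c = 4 - (-46)*((11/4 - 18) + (7 - 6)²) = 4 - (-46)*(-61/4 + 1²) = 4 - (-46)*(-61/4 + 1) = 4 - (-46)*(-57)/4 = 4 - 1*1311/2 = 4 - 1311/2 = -1303/2 ≈ -651.50)
90700/c = 90700/(-1303/2) = 90700*(-2/1303) = -181400/1303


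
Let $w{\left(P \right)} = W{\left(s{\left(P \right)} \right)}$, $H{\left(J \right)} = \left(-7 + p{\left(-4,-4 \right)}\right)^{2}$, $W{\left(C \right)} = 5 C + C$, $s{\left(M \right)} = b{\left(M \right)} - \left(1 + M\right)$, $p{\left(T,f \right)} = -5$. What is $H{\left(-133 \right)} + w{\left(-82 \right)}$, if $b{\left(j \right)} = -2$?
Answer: $618$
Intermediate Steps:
$s{\left(M \right)} = -3 - M$ ($s{\left(M \right)} = -2 - \left(1 + M\right) = -3 - M$)
$W{\left(C \right)} = 6 C$
$H{\left(J \right)} = 144$ ($H{\left(J \right)} = \left(-7 - 5\right)^{2} = \left(-12\right)^{2} = 144$)
$w{\left(P \right)} = -18 - 6 P$ ($w{\left(P \right)} = 6 \left(-3 - P\right) = -18 - 6 P$)
$H{\left(-133 \right)} + w{\left(-82 \right)} = 144 - -474 = 144 + \left(-18 + 492\right) = 144 + 474 = 618$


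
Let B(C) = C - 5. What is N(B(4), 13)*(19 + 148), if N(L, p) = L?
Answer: -167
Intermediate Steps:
B(C) = -5 + C
N(B(4), 13)*(19 + 148) = (-5 + 4)*(19 + 148) = -1*167 = -167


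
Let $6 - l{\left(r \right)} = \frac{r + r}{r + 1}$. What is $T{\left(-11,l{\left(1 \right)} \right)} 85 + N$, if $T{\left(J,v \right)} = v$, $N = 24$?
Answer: $449$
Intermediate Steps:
$l{\left(r \right)} = 6 - \frac{2 r}{1 + r}$ ($l{\left(r \right)} = 6 - \frac{r + r}{r + 1} = 6 - \frac{2 r}{1 + r}$)
$T{\left(-11,l{\left(1 \right)} \right)} 85 + N = \frac{2 \left(3 + 2 \cdot 1\right)}{1 + 1} \cdot 85 + 24 = \frac{2 \left(3 + 2\right)}{2} \cdot 85 + 24 = 2 \cdot \frac{1}{2} \cdot 5 \cdot 85 + 24 = 5 \cdot 85 + 24 = 425 + 24 = 449$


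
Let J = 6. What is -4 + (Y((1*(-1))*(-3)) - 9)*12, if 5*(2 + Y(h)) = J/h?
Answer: -656/5 ≈ -131.20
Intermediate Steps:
Y(h) = -2 + 6/(5*h) (Y(h) = -2 + (6/h)/5 = -2 + 6/(5*h))
-4 + (Y((1*(-1))*(-3)) - 9)*12 = -4 + ((-2 + 6/(5*(((1*(-1))*(-3))))) - 9)*12 = -4 + ((-2 + 6/(5*((-1*(-3))))) - 9)*12 = -4 + ((-2 + (6/5)/3) - 9)*12 = -4 + ((-2 + (6/5)*(⅓)) - 9)*12 = -4 + ((-2 + ⅖) - 9)*12 = -4 + (-8/5 - 9)*12 = -4 - 53/5*12 = -4 - 636/5 = -656/5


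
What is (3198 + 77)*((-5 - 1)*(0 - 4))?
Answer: 78600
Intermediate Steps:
(3198 + 77)*((-5 - 1)*(0 - 4)) = 3275*(-6*(-4)) = 3275*24 = 78600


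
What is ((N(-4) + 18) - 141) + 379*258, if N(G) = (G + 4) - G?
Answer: 97663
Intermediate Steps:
N(G) = 4 (N(G) = (4 + G) - G = 4)
((N(-4) + 18) - 141) + 379*258 = ((4 + 18) - 141) + 379*258 = (22 - 141) + 97782 = -119 + 97782 = 97663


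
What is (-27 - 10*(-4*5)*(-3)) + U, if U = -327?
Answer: -954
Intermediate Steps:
(-27 - 10*(-4*5)*(-3)) + U = (-27 - 10*(-4*5)*(-3)) - 327 = (-27 - (-200)*(-3)) - 327 = (-27 - 10*60) - 327 = (-27 - 600) - 327 = -627 - 327 = -954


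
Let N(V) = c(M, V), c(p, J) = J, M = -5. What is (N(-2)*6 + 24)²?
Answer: 144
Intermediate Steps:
N(V) = V
(N(-2)*6 + 24)² = (-2*6 + 24)² = (-12 + 24)² = 12² = 144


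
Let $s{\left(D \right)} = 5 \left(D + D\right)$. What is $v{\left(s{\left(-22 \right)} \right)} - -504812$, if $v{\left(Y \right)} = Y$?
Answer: $504592$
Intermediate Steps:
$s{\left(D \right)} = 10 D$ ($s{\left(D \right)} = 5 \cdot 2 D = 10 D$)
$v{\left(s{\left(-22 \right)} \right)} - -504812 = 10 \left(-22\right) - -504812 = -220 + 504812 = 504592$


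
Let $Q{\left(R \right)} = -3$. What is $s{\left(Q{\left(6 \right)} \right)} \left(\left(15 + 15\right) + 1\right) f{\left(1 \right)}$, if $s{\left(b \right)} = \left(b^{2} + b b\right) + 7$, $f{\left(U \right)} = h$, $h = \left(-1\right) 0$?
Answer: $0$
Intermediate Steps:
$h = 0$
$f{\left(U \right)} = 0$
$s{\left(b \right)} = 7 + 2 b^{2}$ ($s{\left(b \right)} = \left(b^{2} + b^{2}\right) + 7 = 2 b^{2} + 7 = 7 + 2 b^{2}$)
$s{\left(Q{\left(6 \right)} \right)} \left(\left(15 + 15\right) + 1\right) f{\left(1 \right)} = \left(7 + 2 \left(-3\right)^{2}\right) \left(\left(15 + 15\right) + 1\right) 0 = \left(7 + 2 \cdot 9\right) \left(30 + 1\right) 0 = \left(7 + 18\right) 31 \cdot 0 = 25 \cdot 31 \cdot 0 = 775 \cdot 0 = 0$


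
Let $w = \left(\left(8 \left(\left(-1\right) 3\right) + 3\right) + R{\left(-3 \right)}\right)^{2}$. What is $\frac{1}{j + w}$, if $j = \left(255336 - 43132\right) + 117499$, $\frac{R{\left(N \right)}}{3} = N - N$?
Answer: $\frac{1}{330144} \approx 3.029 \cdot 10^{-6}$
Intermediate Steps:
$R{\left(N \right)} = 0$ ($R{\left(N \right)} = 3 \left(N - N\right) = 3 \cdot 0 = 0$)
$j = 329703$ ($j = 212204 + 117499 = 329703$)
$w = 441$ ($w = \left(\left(8 \left(\left(-1\right) 3\right) + 3\right) + 0\right)^{2} = \left(\left(8 \left(-3\right) + 3\right) + 0\right)^{2} = \left(\left(-24 + 3\right) + 0\right)^{2} = \left(-21 + 0\right)^{2} = \left(-21\right)^{2} = 441$)
$\frac{1}{j + w} = \frac{1}{329703 + 441} = \frac{1}{330144}$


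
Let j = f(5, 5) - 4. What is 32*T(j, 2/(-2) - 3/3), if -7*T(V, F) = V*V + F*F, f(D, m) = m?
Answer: -160/7 ≈ -22.857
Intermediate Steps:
j = 1 (j = 5 - 4 = 1)
T(V, F) = -F²/7 - V²/7 (T(V, F) = -(V*V + F*F)/7 = -(V² + F²)/7 = -(F² + V²)/7 = -F²/7 - V²/7)
32*T(j, 2/(-2) - 3/3) = 32*(-(2/(-2) - 3/3)²/7 - ⅐*1²) = 32*(-(2*(-½) - 3*⅓)²/7 - ⅐*1) = 32*(-(-1 - 1)²/7 - ⅐) = 32*(-⅐*(-2)² - ⅐) = 32*(-⅐*4 - ⅐) = 32*(-4/7 - ⅐) = 32*(-5/7) = -160/7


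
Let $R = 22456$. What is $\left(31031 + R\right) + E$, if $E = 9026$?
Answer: $62513$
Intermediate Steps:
$\left(31031 + R\right) + E = \left(31031 + 22456\right) + 9026 = 53487 + 9026 = 62513$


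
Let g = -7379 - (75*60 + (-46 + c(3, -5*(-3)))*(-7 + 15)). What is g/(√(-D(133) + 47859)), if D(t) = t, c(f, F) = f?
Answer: -11535*√974/6818 ≈ -52.801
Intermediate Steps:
g = -11535 (g = -7379 - (75*60 + (-46 + 3)*(-7 + 15)) = -7379 - (4500 - 43*8) = -7379 - (4500 - 344) = -7379 - 1*4156 = -7379 - 4156 = -11535)
g/(√(-D(133) + 47859)) = -11535/√(-1*133 + 47859) = -11535/√(-133 + 47859) = -11535*√974/6818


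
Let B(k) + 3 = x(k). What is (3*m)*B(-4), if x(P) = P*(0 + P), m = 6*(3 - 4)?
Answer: -234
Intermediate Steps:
m = -6 (m = 6*(-1) = -6)
x(P) = P**2 (x(P) = P*P = P**2)
B(k) = -3 + k**2
(3*m)*B(-4) = (3*(-6))*(-3 + (-4)**2) = -18*(-3 + 16) = -18*13 = -234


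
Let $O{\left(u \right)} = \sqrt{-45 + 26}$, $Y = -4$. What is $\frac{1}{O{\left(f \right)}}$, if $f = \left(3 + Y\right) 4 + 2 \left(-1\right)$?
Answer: $- \frac{i \sqrt{19}}{19} \approx - 0.22942 i$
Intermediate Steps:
$f = -6$ ($f = \left(3 - 4\right) 4 + 2 \left(-1\right) = \left(-1\right) 4 - 2 = -4 - 2 = -6$)
$O{\left(u \right)} = i \sqrt{19}$ ($O{\left(u \right)} = \sqrt{-19} = i \sqrt{19}$)
$\frac{1}{O{\left(f \right)}} = \frac{1}{i \sqrt{19}} = - \frac{i \sqrt{19}}{19}$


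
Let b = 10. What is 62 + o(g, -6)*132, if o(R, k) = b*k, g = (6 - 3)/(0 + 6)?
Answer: -7858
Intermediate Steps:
g = 1/2 (g = 3/6 = 3*(1/6) = 1/2 ≈ 0.50000)
o(R, k) = 10*k
62 + o(g, -6)*132 = 62 + (10*(-6))*132 = 62 - 60*132 = 62 - 7920 = -7858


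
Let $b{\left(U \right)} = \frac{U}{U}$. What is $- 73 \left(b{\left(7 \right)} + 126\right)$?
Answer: $-9271$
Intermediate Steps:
$b{\left(U \right)} = 1$
$- 73 \left(b{\left(7 \right)} + 126\right) = - 73 \left(1 + 126\right) = \left(-73\right) 127 = -9271$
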